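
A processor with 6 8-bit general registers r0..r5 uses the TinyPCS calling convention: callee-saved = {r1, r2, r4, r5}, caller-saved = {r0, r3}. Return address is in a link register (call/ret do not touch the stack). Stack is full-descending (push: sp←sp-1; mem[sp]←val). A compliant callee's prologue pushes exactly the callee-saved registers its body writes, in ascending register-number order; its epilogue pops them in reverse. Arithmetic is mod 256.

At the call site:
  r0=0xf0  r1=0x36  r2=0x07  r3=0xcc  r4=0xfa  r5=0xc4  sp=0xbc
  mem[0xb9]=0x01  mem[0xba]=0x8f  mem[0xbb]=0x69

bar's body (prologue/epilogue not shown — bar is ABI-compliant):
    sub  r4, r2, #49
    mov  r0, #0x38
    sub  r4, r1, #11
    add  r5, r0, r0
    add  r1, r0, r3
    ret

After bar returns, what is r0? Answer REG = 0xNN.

REG = 0x38

prologue: push r1 -> mem[0xbb]=0x36, sp=0xbb
prologue: push r4 -> mem[0xba]=0xfa, sp=0xba
prologue: push r5 -> mem[0xb9]=0xc4, sp=0xb9
body[0] sub  r4, r2, #49 -> r4=0xd6
body[1] mov  r0, #0x38 -> r0=0x38
body[2] sub  r4, r1, #11 -> r4=0x2b
body[3] add  r5, r0, r0 -> r5=0x70
body[4] add  r1, r0, r3 -> r1=0x04
epilogue: pop r5=0xc4, sp=0xba
epilogue: pop r4=0xfa, sp=0xbb
epilogue: pop r1=0x36, sp=0xbc
r0 is caller-saved -> body value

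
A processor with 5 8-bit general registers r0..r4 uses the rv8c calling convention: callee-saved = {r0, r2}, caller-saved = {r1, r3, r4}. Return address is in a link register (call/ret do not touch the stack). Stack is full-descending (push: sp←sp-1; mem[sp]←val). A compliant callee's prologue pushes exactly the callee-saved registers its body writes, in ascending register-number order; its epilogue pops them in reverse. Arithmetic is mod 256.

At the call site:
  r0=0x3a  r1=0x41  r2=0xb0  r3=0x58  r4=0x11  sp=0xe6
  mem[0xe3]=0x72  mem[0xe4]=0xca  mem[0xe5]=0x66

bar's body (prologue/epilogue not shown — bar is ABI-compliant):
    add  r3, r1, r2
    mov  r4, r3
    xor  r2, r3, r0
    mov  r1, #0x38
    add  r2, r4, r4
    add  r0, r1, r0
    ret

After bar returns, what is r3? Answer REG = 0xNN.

prologue: push r0 → mem[0xe5]=0x3a, sp=0xe5
prologue: push r2 → mem[0xe4]=0xb0, sp=0xe4
body[0] add  r3, r1, r2 → r3=0xf1
body[1] mov  r4, r3 → r4=0xf1
body[2] xor  r2, r3, r0 → r2=0xcb
body[3] mov  r1, #0x38 → r1=0x38
body[4] add  r2, r4, r4 → r2=0xe2
body[5] add  r0, r1, r0 → r0=0x72
epilogue: pop r2=0xb0, sp=0xe5
epilogue: pop r0=0x3a, sp=0xe6
r3 is caller-saved → body value

REG = 0xf1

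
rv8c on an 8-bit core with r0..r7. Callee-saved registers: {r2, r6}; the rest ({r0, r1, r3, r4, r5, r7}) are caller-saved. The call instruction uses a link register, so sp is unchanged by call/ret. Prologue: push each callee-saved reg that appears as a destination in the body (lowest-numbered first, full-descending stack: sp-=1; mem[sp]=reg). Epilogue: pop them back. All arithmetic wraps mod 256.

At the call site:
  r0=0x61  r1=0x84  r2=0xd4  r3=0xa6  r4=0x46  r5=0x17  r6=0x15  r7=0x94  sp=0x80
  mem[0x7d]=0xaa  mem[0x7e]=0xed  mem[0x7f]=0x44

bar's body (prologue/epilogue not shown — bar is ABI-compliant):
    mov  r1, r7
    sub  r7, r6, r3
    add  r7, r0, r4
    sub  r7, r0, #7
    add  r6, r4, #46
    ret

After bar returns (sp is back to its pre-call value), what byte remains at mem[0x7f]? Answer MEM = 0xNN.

MEM = 0x15

prologue: push r6 → mem[0x7f]=0x15, sp=0x7f
body[0] mov  r1, r7 → r1=0x94
body[1] sub  r7, r6, r3 → r7=0x6f
body[2] add  r7, r0, r4 → r7=0xa7
body[3] sub  r7, r0, #7 → r7=0x5a
body[4] add  r6, r4, #46 → r6=0x74
epilogue: pop r6=0x15, sp=0x80
prologue pushed ['r6'] at ['0x7f']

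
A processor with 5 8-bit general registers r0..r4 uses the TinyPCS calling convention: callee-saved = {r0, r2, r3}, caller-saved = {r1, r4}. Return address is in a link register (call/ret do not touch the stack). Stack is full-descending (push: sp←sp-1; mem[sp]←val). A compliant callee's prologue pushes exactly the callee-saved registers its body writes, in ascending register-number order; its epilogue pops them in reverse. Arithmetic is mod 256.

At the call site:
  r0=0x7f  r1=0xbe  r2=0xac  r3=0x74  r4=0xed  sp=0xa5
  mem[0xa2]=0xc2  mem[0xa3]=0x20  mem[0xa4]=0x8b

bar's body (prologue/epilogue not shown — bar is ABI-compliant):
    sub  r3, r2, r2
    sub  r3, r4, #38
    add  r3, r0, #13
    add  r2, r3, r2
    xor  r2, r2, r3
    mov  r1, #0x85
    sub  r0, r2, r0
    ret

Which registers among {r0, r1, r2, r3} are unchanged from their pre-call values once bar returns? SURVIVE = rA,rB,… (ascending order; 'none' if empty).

SURVIVE = r0,r2,r3

prologue: push r0 → mem[0xa4]=0x7f, sp=0xa4
prologue: push r2 → mem[0xa3]=0xac, sp=0xa3
prologue: push r3 → mem[0xa2]=0x74, sp=0xa2
body[0] sub  r3, r2, r2 → r3=0x00
body[1] sub  r3, r4, #38 → r3=0xc7
body[2] add  r3, r0, #13 → r3=0x8c
body[3] add  r2, r3, r2 → r2=0x38
body[4] xor  r2, r2, r3 → r2=0xb4
body[5] mov  r1, #0x85 → r1=0x85
body[6] sub  r0, r2, r0 → r0=0x35
epilogue: pop r3=0x74, sp=0xa3
epilogue: pop r2=0xac, sp=0xa4
epilogue: pop r0=0x7f, sp=0xa5
r0: callee-saved, written=True
r1: caller-saved, written=True
r2: callee-saved, written=True
r3: callee-saved, written=True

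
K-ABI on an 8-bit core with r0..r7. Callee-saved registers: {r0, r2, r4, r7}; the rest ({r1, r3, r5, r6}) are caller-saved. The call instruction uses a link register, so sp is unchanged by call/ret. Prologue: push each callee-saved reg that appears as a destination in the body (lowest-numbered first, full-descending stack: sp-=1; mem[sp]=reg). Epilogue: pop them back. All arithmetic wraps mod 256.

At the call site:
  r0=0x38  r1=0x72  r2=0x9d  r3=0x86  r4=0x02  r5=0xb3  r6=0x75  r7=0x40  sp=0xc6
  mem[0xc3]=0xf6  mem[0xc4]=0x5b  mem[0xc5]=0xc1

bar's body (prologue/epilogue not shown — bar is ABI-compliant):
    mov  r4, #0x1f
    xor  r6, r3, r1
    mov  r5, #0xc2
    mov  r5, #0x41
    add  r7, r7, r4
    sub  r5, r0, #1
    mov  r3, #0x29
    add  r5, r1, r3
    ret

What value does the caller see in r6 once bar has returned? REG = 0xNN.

prologue: push r4 -> mem[0xc5]=0x02, sp=0xc5
prologue: push r7 -> mem[0xc4]=0x40, sp=0xc4
body[0] mov  r4, #0x1f -> r4=0x1f
body[1] xor  r6, r3, r1 -> r6=0xf4
body[2] mov  r5, #0xc2 -> r5=0xc2
body[3] mov  r5, #0x41 -> r5=0x41
body[4] add  r7, r7, r4 -> r7=0x5f
body[5] sub  r5, r0, #1 -> r5=0x37
body[6] mov  r3, #0x29 -> r3=0x29
body[7] add  r5, r1, r3 -> r5=0x9b
epilogue: pop r7=0x40, sp=0xc5
epilogue: pop r4=0x02, sp=0xc6
r6 is caller-saved -> body value

REG = 0xf4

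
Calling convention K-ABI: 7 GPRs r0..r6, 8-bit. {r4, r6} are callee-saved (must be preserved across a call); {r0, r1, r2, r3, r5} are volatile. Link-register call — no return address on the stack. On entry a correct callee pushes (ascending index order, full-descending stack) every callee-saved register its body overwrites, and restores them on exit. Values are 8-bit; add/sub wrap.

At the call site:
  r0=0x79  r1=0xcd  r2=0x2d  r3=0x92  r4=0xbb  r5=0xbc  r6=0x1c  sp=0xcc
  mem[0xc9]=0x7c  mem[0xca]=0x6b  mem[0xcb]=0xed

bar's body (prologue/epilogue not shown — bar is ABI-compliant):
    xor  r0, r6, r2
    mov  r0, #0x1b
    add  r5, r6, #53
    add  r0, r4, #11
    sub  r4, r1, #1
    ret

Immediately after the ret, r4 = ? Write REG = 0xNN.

prologue: push r4 -> mem[0xcb]=0xbb, sp=0xcb
body[0] xor  r0, r6, r2 -> r0=0x31
body[1] mov  r0, #0x1b -> r0=0x1b
body[2] add  r5, r6, #53 -> r5=0x51
body[3] add  r0, r4, #11 -> r0=0xc6
body[4] sub  r4, r1, #1 -> r4=0xcc
epilogue: pop r4=0xbb, sp=0xcc
r4 is callee-saved -> restored

REG = 0xbb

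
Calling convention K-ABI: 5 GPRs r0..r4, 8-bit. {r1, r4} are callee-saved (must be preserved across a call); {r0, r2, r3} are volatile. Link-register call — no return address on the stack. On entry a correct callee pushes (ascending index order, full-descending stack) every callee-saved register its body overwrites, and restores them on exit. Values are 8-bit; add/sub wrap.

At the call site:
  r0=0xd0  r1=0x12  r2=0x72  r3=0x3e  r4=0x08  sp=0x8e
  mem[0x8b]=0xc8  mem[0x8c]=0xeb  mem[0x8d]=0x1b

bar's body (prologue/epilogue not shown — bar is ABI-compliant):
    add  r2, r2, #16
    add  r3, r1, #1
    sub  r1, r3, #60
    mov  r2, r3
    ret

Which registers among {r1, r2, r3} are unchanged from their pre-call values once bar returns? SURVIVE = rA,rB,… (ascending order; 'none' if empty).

prologue: push r1 -> mem[0x8d]=0x12, sp=0x8d
body[0] add  r2, r2, #16 -> r2=0x82
body[1] add  r3, r1, #1 -> r3=0x13
body[2] sub  r1, r3, #60 -> r1=0xd7
body[3] mov  r2, r3 -> r2=0x13
epilogue: pop r1=0x12, sp=0x8e
r1: callee-saved, written=True
r2: caller-saved, written=True
r3: caller-saved, written=True

SURVIVE = r1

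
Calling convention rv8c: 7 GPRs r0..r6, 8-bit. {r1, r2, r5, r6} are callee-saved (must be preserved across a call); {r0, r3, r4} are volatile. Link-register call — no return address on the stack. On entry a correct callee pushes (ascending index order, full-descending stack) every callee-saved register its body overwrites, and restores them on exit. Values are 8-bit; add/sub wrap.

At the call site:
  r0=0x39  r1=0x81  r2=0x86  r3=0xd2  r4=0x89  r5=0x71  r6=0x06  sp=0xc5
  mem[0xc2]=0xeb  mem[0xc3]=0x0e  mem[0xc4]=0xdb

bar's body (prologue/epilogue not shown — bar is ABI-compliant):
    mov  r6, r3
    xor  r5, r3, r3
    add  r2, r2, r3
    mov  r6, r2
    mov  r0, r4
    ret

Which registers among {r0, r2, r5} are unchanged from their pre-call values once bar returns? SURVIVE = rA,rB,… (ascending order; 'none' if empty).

SURVIVE = r2,r5

prologue: push r2 → mem[0xc4]=0x86, sp=0xc4
prologue: push r5 → mem[0xc3]=0x71, sp=0xc3
prologue: push r6 → mem[0xc2]=0x06, sp=0xc2
body[0] mov  r6, r3 → r6=0xd2
body[1] xor  r5, r3, r3 → r5=0x00
body[2] add  r2, r2, r3 → r2=0x58
body[3] mov  r6, r2 → r6=0x58
body[4] mov  r0, r4 → r0=0x89
epilogue: pop r6=0x06, sp=0xc3
epilogue: pop r5=0x71, sp=0xc4
epilogue: pop r2=0x86, sp=0xc5
r0: caller-saved, written=True
r2: callee-saved, written=True
r5: callee-saved, written=True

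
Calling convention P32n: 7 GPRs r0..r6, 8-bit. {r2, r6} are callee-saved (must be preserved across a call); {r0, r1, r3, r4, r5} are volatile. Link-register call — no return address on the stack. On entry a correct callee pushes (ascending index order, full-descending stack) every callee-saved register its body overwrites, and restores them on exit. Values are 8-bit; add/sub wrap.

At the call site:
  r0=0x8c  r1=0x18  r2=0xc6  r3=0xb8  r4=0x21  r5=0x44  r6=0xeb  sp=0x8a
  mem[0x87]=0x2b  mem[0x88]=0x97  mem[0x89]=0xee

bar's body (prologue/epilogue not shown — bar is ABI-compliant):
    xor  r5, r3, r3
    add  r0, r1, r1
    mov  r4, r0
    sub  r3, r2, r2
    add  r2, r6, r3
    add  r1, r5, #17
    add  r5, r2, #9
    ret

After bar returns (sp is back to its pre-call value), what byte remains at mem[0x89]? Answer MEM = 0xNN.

MEM = 0xc6

prologue: push r2 → mem[0x89]=0xc6, sp=0x89
body[0] xor  r5, r3, r3 → r5=0x00
body[1] add  r0, r1, r1 → r0=0x30
body[2] mov  r4, r0 → r4=0x30
body[3] sub  r3, r2, r2 → r3=0x00
body[4] add  r2, r6, r3 → r2=0xeb
body[5] add  r1, r5, #17 → r1=0x11
body[6] add  r5, r2, #9 → r5=0xf4
epilogue: pop r2=0xc6, sp=0x8a
prologue pushed ['r2'] at ['0x89']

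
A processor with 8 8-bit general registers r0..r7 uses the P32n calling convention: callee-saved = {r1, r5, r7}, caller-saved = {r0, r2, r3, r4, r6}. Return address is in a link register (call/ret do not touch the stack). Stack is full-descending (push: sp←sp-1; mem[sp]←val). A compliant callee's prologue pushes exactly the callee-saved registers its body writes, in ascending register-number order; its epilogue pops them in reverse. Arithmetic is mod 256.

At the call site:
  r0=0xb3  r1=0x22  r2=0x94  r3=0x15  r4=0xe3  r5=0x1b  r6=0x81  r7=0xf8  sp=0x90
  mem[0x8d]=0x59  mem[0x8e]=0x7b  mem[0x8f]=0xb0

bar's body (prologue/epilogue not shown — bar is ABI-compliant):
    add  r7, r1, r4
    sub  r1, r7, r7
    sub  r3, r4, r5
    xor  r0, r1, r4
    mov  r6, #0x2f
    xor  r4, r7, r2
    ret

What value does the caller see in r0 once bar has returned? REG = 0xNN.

REG = 0xe3

prologue: push r1 → mem[0x8f]=0x22, sp=0x8f
prologue: push r7 → mem[0x8e]=0xf8, sp=0x8e
body[0] add  r7, r1, r4 → r7=0x05
body[1] sub  r1, r7, r7 → r1=0x00
body[2] sub  r3, r4, r5 → r3=0xc8
body[3] xor  r0, r1, r4 → r0=0xe3
body[4] mov  r6, #0x2f → r6=0x2f
body[5] xor  r4, r7, r2 → r4=0x91
epilogue: pop r7=0xf8, sp=0x8f
epilogue: pop r1=0x22, sp=0x90
r0 is caller-saved → body value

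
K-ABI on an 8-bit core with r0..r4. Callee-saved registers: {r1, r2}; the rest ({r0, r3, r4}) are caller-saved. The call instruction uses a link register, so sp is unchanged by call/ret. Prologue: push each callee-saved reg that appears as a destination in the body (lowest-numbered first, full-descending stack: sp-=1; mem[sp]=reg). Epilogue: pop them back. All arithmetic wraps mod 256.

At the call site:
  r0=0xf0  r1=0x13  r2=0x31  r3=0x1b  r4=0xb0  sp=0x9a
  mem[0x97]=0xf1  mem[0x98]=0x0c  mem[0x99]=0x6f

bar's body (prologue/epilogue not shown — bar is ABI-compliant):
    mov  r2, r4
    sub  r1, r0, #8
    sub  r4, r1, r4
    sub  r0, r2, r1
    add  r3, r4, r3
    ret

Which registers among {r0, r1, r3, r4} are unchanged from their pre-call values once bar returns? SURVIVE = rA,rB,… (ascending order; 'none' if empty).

SURVIVE = r1

prologue: push r1 -> mem[0x99]=0x13, sp=0x99
prologue: push r2 -> mem[0x98]=0x31, sp=0x98
body[0] mov  r2, r4 -> r2=0xb0
body[1] sub  r1, r0, #8 -> r1=0xe8
body[2] sub  r4, r1, r4 -> r4=0x38
body[3] sub  r0, r2, r1 -> r0=0xc8
body[4] add  r3, r4, r3 -> r3=0x53
epilogue: pop r2=0x31, sp=0x99
epilogue: pop r1=0x13, sp=0x9a
r0: caller-saved, written=True
r1: callee-saved, written=True
r3: caller-saved, written=True
r4: caller-saved, written=True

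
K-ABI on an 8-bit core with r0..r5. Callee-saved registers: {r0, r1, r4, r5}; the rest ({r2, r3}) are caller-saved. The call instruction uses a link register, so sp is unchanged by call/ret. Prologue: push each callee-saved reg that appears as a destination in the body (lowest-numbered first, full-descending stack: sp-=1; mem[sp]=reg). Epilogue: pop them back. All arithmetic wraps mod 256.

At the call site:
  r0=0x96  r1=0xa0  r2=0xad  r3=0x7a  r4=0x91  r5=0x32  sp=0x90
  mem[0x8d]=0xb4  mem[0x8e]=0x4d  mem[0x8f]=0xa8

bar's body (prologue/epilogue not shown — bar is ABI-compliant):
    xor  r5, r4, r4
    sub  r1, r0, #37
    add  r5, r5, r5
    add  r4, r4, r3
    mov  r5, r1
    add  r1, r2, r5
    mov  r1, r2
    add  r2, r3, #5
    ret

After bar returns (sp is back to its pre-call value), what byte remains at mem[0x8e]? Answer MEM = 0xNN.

MEM = 0x91

prologue: push r1 -> mem[0x8f]=0xa0, sp=0x8f
prologue: push r4 -> mem[0x8e]=0x91, sp=0x8e
prologue: push r5 -> mem[0x8d]=0x32, sp=0x8d
body[0] xor  r5, r4, r4 -> r5=0x00
body[1] sub  r1, r0, #37 -> r1=0x71
body[2] add  r5, r5, r5 -> r5=0x00
body[3] add  r4, r4, r3 -> r4=0x0b
body[4] mov  r5, r1 -> r5=0x71
body[5] add  r1, r2, r5 -> r1=0x1e
body[6] mov  r1, r2 -> r1=0xad
body[7] add  r2, r3, #5 -> r2=0x7f
epilogue: pop r5=0x32, sp=0x8e
epilogue: pop r4=0x91, sp=0x8f
epilogue: pop r1=0xa0, sp=0x90
prologue pushed ['r1', 'r4', 'r5'] at ['0x8f', '0x8e', '0x8d']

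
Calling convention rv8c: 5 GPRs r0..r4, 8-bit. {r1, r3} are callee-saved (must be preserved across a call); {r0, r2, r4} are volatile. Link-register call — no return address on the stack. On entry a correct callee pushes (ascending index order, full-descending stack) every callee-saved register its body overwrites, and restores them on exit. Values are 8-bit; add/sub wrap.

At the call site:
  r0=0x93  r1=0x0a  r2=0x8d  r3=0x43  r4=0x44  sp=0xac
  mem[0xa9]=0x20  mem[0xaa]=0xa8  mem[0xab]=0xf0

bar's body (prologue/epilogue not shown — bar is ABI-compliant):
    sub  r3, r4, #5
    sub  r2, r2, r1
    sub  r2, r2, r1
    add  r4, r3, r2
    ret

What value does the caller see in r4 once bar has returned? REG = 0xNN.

prologue: push r3 → mem[0xab]=0x43, sp=0xab
body[0] sub  r3, r4, #5 → r3=0x3f
body[1] sub  r2, r2, r1 → r2=0x83
body[2] sub  r2, r2, r1 → r2=0x79
body[3] add  r4, r3, r2 → r4=0xb8
epilogue: pop r3=0x43, sp=0xac
r4 is caller-saved → body value

REG = 0xb8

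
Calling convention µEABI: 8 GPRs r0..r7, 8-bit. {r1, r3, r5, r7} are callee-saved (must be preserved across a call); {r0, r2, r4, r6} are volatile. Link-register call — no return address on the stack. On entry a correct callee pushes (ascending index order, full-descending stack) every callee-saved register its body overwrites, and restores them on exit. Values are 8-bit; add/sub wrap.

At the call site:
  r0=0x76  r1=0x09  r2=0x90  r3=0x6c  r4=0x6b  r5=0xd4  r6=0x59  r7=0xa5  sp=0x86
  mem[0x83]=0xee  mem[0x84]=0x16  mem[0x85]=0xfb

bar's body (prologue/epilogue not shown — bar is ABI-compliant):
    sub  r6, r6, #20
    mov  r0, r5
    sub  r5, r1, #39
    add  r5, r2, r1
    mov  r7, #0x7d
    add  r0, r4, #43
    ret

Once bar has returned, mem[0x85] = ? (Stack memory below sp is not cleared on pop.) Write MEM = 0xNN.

prologue: push r5 → mem[0x85]=0xd4, sp=0x85
prologue: push r7 → mem[0x84]=0xa5, sp=0x84
body[0] sub  r6, r6, #20 → r6=0x45
body[1] mov  r0, r5 → r0=0xd4
body[2] sub  r5, r1, #39 → r5=0xe2
body[3] add  r5, r2, r1 → r5=0x99
body[4] mov  r7, #0x7d → r7=0x7d
body[5] add  r0, r4, #43 → r0=0x96
epilogue: pop r7=0xa5, sp=0x85
epilogue: pop r5=0xd4, sp=0x86
prologue pushed ['r5', 'r7'] at ['0x85', '0x84']

MEM = 0xd4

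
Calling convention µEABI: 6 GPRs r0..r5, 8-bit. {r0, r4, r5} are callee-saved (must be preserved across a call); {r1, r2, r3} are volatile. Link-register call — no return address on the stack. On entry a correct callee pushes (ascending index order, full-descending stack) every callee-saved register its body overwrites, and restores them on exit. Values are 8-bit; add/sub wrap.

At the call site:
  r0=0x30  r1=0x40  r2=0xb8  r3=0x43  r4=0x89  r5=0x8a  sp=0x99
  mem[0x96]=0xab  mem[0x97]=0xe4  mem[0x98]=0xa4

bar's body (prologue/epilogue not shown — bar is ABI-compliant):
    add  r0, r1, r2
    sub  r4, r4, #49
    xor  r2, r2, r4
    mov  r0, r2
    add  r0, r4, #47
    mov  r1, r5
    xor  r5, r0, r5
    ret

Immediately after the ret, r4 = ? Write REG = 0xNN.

prologue: push r0 -> mem[0x98]=0x30, sp=0x98
prologue: push r4 -> mem[0x97]=0x89, sp=0x97
prologue: push r5 -> mem[0x96]=0x8a, sp=0x96
body[0] add  r0, r1, r2 -> r0=0xf8
body[1] sub  r4, r4, #49 -> r4=0x58
body[2] xor  r2, r2, r4 -> r2=0xe0
body[3] mov  r0, r2 -> r0=0xe0
body[4] add  r0, r4, #47 -> r0=0x87
body[5] mov  r1, r5 -> r1=0x8a
body[6] xor  r5, r0, r5 -> r5=0x0d
epilogue: pop r5=0x8a, sp=0x97
epilogue: pop r4=0x89, sp=0x98
epilogue: pop r0=0x30, sp=0x99
r4 is callee-saved -> restored

REG = 0x89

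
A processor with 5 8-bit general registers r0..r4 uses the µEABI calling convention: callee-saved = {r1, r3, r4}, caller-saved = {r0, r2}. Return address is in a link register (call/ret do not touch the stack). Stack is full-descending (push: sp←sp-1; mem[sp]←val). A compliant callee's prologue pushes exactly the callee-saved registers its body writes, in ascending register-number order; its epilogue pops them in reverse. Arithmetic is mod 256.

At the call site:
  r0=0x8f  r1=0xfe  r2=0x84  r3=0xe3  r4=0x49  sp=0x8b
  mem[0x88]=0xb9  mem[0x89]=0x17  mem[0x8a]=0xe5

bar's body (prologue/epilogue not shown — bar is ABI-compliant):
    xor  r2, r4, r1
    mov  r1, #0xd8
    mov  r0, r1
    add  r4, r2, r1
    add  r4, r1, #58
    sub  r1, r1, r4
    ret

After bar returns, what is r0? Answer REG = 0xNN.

REG = 0xd8

prologue: push r1 -> mem[0x8a]=0xfe, sp=0x8a
prologue: push r4 -> mem[0x89]=0x49, sp=0x89
body[0] xor  r2, r4, r1 -> r2=0xb7
body[1] mov  r1, #0xd8 -> r1=0xd8
body[2] mov  r0, r1 -> r0=0xd8
body[3] add  r4, r2, r1 -> r4=0x8f
body[4] add  r4, r1, #58 -> r4=0x12
body[5] sub  r1, r1, r4 -> r1=0xc6
epilogue: pop r4=0x49, sp=0x8a
epilogue: pop r1=0xfe, sp=0x8b
r0 is caller-saved -> body value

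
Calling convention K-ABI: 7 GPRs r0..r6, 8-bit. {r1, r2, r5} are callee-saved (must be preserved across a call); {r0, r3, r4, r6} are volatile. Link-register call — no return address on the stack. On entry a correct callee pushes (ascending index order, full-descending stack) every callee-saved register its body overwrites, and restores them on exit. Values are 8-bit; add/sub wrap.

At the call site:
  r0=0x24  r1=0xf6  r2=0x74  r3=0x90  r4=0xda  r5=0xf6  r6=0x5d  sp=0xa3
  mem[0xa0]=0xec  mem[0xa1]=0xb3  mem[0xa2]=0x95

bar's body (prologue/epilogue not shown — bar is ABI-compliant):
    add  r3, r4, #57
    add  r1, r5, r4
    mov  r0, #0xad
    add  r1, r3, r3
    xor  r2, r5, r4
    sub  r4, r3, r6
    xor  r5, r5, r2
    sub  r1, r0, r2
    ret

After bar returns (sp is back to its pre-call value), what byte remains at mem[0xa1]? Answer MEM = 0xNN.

prologue: push r1 -> mem[0xa2]=0xf6, sp=0xa2
prologue: push r2 -> mem[0xa1]=0x74, sp=0xa1
prologue: push r5 -> mem[0xa0]=0xf6, sp=0xa0
body[0] add  r3, r4, #57 -> r3=0x13
body[1] add  r1, r5, r4 -> r1=0xd0
body[2] mov  r0, #0xad -> r0=0xad
body[3] add  r1, r3, r3 -> r1=0x26
body[4] xor  r2, r5, r4 -> r2=0x2c
body[5] sub  r4, r3, r6 -> r4=0xb6
body[6] xor  r5, r5, r2 -> r5=0xda
body[7] sub  r1, r0, r2 -> r1=0x81
epilogue: pop r5=0xf6, sp=0xa1
epilogue: pop r2=0x74, sp=0xa2
epilogue: pop r1=0xf6, sp=0xa3
prologue pushed ['r1', 'r2', 'r5'] at ['0xa2', '0xa1', '0xa0']

MEM = 0x74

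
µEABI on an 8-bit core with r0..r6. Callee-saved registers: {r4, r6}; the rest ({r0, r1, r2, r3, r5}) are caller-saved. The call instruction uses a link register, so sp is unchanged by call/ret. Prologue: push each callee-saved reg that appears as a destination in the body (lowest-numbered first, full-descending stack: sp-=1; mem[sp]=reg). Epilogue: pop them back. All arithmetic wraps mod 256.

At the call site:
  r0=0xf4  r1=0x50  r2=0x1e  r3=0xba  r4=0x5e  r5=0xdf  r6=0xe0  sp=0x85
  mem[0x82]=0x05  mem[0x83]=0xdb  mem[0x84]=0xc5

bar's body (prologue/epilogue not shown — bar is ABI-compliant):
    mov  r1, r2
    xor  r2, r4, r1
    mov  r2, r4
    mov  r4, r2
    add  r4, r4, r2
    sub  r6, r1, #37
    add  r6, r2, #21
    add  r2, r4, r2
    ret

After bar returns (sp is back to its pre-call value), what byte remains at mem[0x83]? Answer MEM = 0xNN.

prologue: push r4 → mem[0x84]=0x5e, sp=0x84
prologue: push r6 → mem[0x83]=0xe0, sp=0x83
body[0] mov  r1, r2 → r1=0x1e
body[1] xor  r2, r4, r1 → r2=0x40
body[2] mov  r2, r4 → r2=0x5e
body[3] mov  r4, r2 → r4=0x5e
body[4] add  r4, r4, r2 → r4=0xbc
body[5] sub  r6, r1, #37 → r6=0xf9
body[6] add  r6, r2, #21 → r6=0x73
body[7] add  r2, r4, r2 → r2=0x1a
epilogue: pop r6=0xe0, sp=0x84
epilogue: pop r4=0x5e, sp=0x85
prologue pushed ['r4', 'r6'] at ['0x84', '0x83']

MEM = 0xe0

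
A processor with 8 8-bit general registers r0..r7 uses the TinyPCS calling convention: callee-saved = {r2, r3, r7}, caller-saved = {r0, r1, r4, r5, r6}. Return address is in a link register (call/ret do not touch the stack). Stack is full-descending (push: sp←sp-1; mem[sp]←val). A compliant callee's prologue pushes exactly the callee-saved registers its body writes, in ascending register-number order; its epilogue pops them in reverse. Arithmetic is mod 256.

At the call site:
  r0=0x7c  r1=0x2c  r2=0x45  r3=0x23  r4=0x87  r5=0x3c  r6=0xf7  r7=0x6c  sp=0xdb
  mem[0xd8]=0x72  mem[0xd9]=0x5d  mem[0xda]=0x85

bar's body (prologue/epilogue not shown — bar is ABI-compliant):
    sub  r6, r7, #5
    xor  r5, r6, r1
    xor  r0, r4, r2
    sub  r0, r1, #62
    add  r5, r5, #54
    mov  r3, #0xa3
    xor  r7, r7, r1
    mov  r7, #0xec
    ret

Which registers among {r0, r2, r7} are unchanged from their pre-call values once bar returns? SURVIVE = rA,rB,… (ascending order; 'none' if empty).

prologue: push r3 → mem[0xda]=0x23, sp=0xda
prologue: push r7 → mem[0xd9]=0x6c, sp=0xd9
body[0] sub  r6, r7, #5 → r6=0x67
body[1] xor  r5, r6, r1 → r5=0x4b
body[2] xor  r0, r4, r2 → r0=0xc2
body[3] sub  r0, r1, #62 → r0=0xee
body[4] add  r5, r5, #54 → r5=0x81
body[5] mov  r3, #0xa3 → r3=0xa3
body[6] xor  r7, r7, r1 → r7=0x40
body[7] mov  r7, #0xec → r7=0xec
epilogue: pop r7=0x6c, sp=0xda
epilogue: pop r3=0x23, sp=0xdb
r0: caller-saved, written=True
r2: callee-saved, written=False
r7: callee-saved, written=True

SURVIVE = r2,r7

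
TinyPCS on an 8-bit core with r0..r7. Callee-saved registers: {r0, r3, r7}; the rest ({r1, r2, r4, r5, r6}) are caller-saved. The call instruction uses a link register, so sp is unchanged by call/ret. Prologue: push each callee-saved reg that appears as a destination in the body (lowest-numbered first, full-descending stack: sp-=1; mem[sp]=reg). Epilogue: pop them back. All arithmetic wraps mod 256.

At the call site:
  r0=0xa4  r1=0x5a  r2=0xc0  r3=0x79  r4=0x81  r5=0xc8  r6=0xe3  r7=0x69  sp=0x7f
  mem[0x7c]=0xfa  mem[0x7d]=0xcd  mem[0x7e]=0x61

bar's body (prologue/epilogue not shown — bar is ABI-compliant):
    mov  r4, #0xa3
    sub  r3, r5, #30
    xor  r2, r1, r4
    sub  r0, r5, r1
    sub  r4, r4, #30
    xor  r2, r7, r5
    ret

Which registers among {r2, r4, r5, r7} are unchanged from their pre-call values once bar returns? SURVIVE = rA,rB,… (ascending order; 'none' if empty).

SURVIVE = r5,r7

prologue: push r0 → mem[0x7e]=0xa4, sp=0x7e
prologue: push r3 → mem[0x7d]=0x79, sp=0x7d
body[0] mov  r4, #0xa3 → r4=0xa3
body[1] sub  r3, r5, #30 → r3=0xaa
body[2] xor  r2, r1, r4 → r2=0xf9
body[3] sub  r0, r5, r1 → r0=0x6e
body[4] sub  r4, r4, #30 → r4=0x85
body[5] xor  r2, r7, r5 → r2=0xa1
epilogue: pop r3=0x79, sp=0x7e
epilogue: pop r0=0xa4, sp=0x7f
r2: caller-saved, written=True
r4: caller-saved, written=True
r5: caller-saved, written=False
r7: callee-saved, written=False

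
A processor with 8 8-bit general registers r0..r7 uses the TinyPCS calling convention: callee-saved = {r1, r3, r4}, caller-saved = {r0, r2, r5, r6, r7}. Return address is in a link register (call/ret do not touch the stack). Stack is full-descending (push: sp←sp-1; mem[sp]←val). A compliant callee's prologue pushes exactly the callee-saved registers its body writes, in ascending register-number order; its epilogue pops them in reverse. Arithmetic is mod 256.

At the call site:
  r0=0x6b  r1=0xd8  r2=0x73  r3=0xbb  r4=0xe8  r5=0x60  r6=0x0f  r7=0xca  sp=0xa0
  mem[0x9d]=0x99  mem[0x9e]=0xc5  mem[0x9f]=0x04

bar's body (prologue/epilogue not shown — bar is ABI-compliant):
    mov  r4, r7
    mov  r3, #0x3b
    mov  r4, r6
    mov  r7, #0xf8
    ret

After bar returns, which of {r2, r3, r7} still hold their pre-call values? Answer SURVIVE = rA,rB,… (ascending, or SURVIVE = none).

SURVIVE = r2,r3

prologue: push r3 -> mem[0x9f]=0xbb, sp=0x9f
prologue: push r4 -> mem[0x9e]=0xe8, sp=0x9e
body[0] mov  r4, r7 -> r4=0xca
body[1] mov  r3, #0x3b -> r3=0x3b
body[2] mov  r4, r6 -> r4=0x0f
body[3] mov  r7, #0xf8 -> r7=0xf8
epilogue: pop r4=0xe8, sp=0x9f
epilogue: pop r3=0xbb, sp=0xa0
r2: caller-saved, written=False
r3: callee-saved, written=True
r7: caller-saved, written=True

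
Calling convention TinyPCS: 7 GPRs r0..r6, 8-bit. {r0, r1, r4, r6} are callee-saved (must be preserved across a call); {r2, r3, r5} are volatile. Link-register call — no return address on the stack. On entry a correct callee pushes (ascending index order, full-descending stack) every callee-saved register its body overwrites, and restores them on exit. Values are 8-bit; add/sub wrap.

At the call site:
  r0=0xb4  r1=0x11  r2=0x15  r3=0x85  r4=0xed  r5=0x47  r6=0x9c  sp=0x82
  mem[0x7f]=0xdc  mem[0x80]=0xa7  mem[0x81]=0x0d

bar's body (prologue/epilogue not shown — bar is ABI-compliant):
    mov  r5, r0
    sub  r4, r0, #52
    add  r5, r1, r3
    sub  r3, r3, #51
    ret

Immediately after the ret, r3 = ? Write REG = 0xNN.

REG = 0x52

prologue: push r4 -> mem[0x81]=0xed, sp=0x81
body[0] mov  r5, r0 -> r5=0xb4
body[1] sub  r4, r0, #52 -> r4=0x80
body[2] add  r5, r1, r3 -> r5=0x96
body[3] sub  r3, r3, #51 -> r3=0x52
epilogue: pop r4=0xed, sp=0x82
r3 is caller-saved -> body value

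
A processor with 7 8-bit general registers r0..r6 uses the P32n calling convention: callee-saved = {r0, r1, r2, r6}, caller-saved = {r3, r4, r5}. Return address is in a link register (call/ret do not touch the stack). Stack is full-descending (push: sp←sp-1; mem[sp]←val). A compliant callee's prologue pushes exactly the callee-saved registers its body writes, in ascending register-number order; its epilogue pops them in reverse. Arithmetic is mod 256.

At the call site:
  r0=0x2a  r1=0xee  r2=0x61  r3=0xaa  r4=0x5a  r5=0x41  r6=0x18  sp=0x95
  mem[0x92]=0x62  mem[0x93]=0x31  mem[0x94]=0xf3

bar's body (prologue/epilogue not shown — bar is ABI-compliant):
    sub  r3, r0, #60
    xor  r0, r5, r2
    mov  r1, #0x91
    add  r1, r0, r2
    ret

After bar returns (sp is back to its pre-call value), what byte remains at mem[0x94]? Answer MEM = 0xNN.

MEM = 0x2a

prologue: push r0 → mem[0x94]=0x2a, sp=0x94
prologue: push r1 → mem[0x93]=0xee, sp=0x93
body[0] sub  r3, r0, #60 → r3=0xee
body[1] xor  r0, r5, r2 → r0=0x20
body[2] mov  r1, #0x91 → r1=0x91
body[3] add  r1, r0, r2 → r1=0x81
epilogue: pop r1=0xee, sp=0x94
epilogue: pop r0=0x2a, sp=0x95
prologue pushed ['r0', 'r1'] at ['0x94', '0x93']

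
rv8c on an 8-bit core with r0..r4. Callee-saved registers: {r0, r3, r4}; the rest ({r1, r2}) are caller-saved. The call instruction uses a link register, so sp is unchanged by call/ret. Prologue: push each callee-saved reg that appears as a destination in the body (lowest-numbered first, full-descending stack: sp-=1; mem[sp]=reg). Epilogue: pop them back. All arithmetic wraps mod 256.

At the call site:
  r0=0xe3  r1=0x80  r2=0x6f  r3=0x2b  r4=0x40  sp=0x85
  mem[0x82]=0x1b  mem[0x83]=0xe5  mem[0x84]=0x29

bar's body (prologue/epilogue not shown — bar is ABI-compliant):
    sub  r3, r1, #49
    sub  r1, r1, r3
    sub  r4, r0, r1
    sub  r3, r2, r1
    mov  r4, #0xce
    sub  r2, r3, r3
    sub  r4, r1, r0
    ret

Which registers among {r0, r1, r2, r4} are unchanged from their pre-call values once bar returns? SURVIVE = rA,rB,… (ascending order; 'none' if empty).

SURVIVE = r0,r4

prologue: push r3 → mem[0x84]=0x2b, sp=0x84
prologue: push r4 → mem[0x83]=0x40, sp=0x83
body[0] sub  r3, r1, #49 → r3=0x4f
body[1] sub  r1, r1, r3 → r1=0x31
body[2] sub  r4, r0, r1 → r4=0xb2
body[3] sub  r3, r2, r1 → r3=0x3e
body[4] mov  r4, #0xce → r4=0xce
body[5] sub  r2, r3, r3 → r2=0x00
body[6] sub  r4, r1, r0 → r4=0x4e
epilogue: pop r4=0x40, sp=0x84
epilogue: pop r3=0x2b, sp=0x85
r0: callee-saved, written=False
r1: caller-saved, written=True
r2: caller-saved, written=True
r4: callee-saved, written=True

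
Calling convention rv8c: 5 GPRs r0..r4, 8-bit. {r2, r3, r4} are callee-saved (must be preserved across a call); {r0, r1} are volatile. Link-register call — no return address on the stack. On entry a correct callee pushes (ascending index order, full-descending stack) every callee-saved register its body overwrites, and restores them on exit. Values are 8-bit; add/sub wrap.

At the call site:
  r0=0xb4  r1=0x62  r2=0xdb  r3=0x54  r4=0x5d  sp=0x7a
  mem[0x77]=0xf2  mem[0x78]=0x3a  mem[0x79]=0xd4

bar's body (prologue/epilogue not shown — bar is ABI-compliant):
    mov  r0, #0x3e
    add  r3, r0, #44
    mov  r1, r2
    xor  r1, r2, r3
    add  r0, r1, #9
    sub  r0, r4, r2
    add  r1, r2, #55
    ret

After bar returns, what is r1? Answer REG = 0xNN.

prologue: push r3 → mem[0x79]=0x54, sp=0x79
body[0] mov  r0, #0x3e → r0=0x3e
body[1] add  r3, r0, #44 → r3=0x6a
body[2] mov  r1, r2 → r1=0xdb
body[3] xor  r1, r2, r3 → r1=0xb1
body[4] add  r0, r1, #9 → r0=0xba
body[5] sub  r0, r4, r2 → r0=0x82
body[6] add  r1, r2, #55 → r1=0x12
epilogue: pop r3=0x54, sp=0x7a
r1 is caller-saved → body value

REG = 0x12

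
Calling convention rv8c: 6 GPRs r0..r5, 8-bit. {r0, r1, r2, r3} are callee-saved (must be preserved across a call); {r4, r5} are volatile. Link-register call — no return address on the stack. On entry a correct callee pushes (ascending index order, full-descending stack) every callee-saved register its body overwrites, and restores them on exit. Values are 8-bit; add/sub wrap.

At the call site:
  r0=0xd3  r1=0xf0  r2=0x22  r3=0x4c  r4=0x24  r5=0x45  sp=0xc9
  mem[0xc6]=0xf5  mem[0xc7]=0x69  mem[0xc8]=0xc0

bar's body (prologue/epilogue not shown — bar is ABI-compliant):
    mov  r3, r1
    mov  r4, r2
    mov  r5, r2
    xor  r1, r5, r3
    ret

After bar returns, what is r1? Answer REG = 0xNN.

REG = 0xf0

prologue: push r1 → mem[0xc8]=0xf0, sp=0xc8
prologue: push r3 → mem[0xc7]=0x4c, sp=0xc7
body[0] mov  r3, r1 → r3=0xf0
body[1] mov  r4, r2 → r4=0x22
body[2] mov  r5, r2 → r5=0x22
body[3] xor  r1, r5, r3 → r1=0xd2
epilogue: pop r3=0x4c, sp=0xc8
epilogue: pop r1=0xf0, sp=0xc9
r1 is callee-saved → restored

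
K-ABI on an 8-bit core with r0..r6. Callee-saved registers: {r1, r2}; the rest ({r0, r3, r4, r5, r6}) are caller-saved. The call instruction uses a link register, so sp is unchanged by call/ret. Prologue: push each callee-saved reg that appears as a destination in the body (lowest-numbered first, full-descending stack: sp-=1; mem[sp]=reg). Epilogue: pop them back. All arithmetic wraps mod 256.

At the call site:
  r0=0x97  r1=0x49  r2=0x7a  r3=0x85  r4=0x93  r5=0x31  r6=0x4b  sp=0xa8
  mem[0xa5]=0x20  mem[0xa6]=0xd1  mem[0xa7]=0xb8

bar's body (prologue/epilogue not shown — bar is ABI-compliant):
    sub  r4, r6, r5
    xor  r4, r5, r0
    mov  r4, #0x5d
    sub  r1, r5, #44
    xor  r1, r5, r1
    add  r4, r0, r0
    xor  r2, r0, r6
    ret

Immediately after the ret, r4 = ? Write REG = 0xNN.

prologue: push r1 → mem[0xa7]=0x49, sp=0xa7
prologue: push r2 → mem[0xa6]=0x7a, sp=0xa6
body[0] sub  r4, r6, r5 → r4=0x1a
body[1] xor  r4, r5, r0 → r4=0xa6
body[2] mov  r4, #0x5d → r4=0x5d
body[3] sub  r1, r5, #44 → r1=0x05
body[4] xor  r1, r5, r1 → r1=0x34
body[5] add  r4, r0, r0 → r4=0x2e
body[6] xor  r2, r0, r6 → r2=0xdc
epilogue: pop r2=0x7a, sp=0xa7
epilogue: pop r1=0x49, sp=0xa8
r4 is caller-saved → body value

REG = 0x2e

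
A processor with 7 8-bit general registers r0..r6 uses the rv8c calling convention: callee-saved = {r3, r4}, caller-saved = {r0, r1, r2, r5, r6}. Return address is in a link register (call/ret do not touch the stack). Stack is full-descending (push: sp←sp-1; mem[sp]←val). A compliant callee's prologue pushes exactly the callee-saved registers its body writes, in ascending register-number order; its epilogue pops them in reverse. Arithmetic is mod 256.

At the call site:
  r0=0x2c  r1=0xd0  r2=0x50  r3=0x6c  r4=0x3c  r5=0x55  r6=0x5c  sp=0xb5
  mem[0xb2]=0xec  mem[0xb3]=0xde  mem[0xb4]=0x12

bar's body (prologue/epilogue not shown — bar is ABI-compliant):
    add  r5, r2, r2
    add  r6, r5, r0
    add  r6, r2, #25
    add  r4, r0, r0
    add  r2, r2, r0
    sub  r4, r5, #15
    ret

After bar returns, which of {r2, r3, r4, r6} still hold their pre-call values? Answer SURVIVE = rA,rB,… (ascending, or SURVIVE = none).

SURVIVE = r3,r4

prologue: push r4 -> mem[0xb4]=0x3c, sp=0xb4
body[0] add  r5, r2, r2 -> r5=0xa0
body[1] add  r6, r5, r0 -> r6=0xcc
body[2] add  r6, r2, #25 -> r6=0x69
body[3] add  r4, r0, r0 -> r4=0x58
body[4] add  r2, r2, r0 -> r2=0x7c
body[5] sub  r4, r5, #15 -> r4=0x91
epilogue: pop r4=0x3c, sp=0xb5
r2: caller-saved, written=True
r3: callee-saved, written=False
r4: callee-saved, written=True
r6: caller-saved, written=True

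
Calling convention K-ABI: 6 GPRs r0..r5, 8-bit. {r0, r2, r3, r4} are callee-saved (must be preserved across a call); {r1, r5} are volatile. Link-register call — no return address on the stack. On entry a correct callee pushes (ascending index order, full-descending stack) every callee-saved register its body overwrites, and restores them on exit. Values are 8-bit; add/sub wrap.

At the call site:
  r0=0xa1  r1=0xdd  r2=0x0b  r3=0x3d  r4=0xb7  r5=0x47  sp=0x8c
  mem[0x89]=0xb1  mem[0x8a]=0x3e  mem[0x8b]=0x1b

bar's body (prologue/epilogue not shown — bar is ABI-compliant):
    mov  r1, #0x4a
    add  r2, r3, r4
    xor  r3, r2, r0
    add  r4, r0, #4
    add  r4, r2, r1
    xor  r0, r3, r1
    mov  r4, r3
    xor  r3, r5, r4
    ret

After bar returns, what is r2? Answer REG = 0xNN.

REG = 0x0b

prologue: push r0 -> mem[0x8b]=0xa1, sp=0x8b
prologue: push r2 -> mem[0x8a]=0x0b, sp=0x8a
prologue: push r3 -> mem[0x89]=0x3d, sp=0x89
prologue: push r4 -> mem[0x88]=0xb7, sp=0x88
body[0] mov  r1, #0x4a -> r1=0x4a
body[1] add  r2, r3, r4 -> r2=0xf4
body[2] xor  r3, r2, r0 -> r3=0x55
body[3] add  r4, r0, #4 -> r4=0xa5
body[4] add  r4, r2, r1 -> r4=0x3e
body[5] xor  r0, r3, r1 -> r0=0x1f
body[6] mov  r4, r3 -> r4=0x55
body[7] xor  r3, r5, r4 -> r3=0x12
epilogue: pop r4=0xb7, sp=0x89
epilogue: pop r3=0x3d, sp=0x8a
epilogue: pop r2=0x0b, sp=0x8b
epilogue: pop r0=0xa1, sp=0x8c
r2 is callee-saved -> restored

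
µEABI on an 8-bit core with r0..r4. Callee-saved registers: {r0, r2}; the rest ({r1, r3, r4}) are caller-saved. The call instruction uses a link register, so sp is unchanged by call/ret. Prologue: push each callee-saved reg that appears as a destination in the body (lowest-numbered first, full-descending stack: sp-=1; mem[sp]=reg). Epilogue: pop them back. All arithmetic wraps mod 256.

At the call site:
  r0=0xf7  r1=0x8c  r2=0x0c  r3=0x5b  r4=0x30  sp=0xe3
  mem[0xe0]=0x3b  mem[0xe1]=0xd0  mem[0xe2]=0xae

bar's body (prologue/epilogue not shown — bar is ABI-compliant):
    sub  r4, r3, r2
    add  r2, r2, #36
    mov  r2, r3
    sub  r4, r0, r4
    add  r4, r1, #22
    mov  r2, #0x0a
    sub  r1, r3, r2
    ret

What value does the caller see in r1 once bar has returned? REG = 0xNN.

REG = 0x51

prologue: push r2 -> mem[0xe2]=0x0c, sp=0xe2
body[0] sub  r4, r3, r2 -> r4=0x4f
body[1] add  r2, r2, #36 -> r2=0x30
body[2] mov  r2, r3 -> r2=0x5b
body[3] sub  r4, r0, r4 -> r4=0xa8
body[4] add  r4, r1, #22 -> r4=0xa2
body[5] mov  r2, #0x0a -> r2=0x0a
body[6] sub  r1, r3, r2 -> r1=0x51
epilogue: pop r2=0x0c, sp=0xe3
r1 is caller-saved -> body value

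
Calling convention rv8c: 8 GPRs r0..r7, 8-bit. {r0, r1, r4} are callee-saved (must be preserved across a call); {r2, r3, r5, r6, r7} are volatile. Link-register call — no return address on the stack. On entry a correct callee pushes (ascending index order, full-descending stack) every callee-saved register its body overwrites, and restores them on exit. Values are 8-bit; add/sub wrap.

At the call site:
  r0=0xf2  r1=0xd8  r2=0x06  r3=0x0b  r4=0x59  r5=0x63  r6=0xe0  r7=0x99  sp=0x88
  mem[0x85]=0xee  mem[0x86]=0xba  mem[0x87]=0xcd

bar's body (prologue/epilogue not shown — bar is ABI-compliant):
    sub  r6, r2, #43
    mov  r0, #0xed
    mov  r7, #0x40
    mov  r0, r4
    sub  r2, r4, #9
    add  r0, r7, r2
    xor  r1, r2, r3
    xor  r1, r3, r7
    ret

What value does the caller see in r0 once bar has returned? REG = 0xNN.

REG = 0xf2

prologue: push r0 → mem[0x87]=0xf2, sp=0x87
prologue: push r1 → mem[0x86]=0xd8, sp=0x86
body[0] sub  r6, r2, #43 → r6=0xdb
body[1] mov  r0, #0xed → r0=0xed
body[2] mov  r7, #0x40 → r7=0x40
body[3] mov  r0, r4 → r0=0x59
body[4] sub  r2, r4, #9 → r2=0x50
body[5] add  r0, r7, r2 → r0=0x90
body[6] xor  r1, r2, r3 → r1=0x5b
body[7] xor  r1, r3, r7 → r1=0x4b
epilogue: pop r1=0xd8, sp=0x87
epilogue: pop r0=0xf2, sp=0x88
r0 is callee-saved → restored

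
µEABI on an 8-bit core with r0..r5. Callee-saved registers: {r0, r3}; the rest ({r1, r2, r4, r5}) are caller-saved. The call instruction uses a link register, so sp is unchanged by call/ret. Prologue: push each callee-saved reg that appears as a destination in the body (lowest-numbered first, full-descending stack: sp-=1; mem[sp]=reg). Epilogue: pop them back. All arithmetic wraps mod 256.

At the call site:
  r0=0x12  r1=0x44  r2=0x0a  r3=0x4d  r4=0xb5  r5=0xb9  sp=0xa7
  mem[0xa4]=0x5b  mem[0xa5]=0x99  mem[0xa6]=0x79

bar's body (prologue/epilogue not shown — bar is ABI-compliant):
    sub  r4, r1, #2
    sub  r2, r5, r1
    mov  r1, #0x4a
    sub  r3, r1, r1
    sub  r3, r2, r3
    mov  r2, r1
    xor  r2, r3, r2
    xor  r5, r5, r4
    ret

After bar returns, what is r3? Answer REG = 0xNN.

prologue: push r3 → mem[0xa6]=0x4d, sp=0xa6
body[0] sub  r4, r1, #2 → r4=0x42
body[1] sub  r2, r5, r1 → r2=0x75
body[2] mov  r1, #0x4a → r1=0x4a
body[3] sub  r3, r1, r1 → r3=0x00
body[4] sub  r3, r2, r3 → r3=0x75
body[5] mov  r2, r1 → r2=0x4a
body[6] xor  r2, r3, r2 → r2=0x3f
body[7] xor  r5, r5, r4 → r5=0xfb
epilogue: pop r3=0x4d, sp=0xa7
r3 is callee-saved → restored

REG = 0x4d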